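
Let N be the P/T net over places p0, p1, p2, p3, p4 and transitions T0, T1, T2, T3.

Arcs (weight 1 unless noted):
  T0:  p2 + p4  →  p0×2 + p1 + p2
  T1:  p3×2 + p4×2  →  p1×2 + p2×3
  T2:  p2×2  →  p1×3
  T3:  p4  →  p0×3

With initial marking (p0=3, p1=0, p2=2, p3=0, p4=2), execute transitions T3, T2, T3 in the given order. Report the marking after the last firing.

(p0=9, p1=3, p2=0, p3=0, p4=0)

step 1: fire T3:  (p0=3, p1=0, p2=2, p3=0, p4=2) → (p0=6, p1=0, p2=2, p3=0, p4=1)
step 2: fire T2:  (p0=6, p1=0, p2=2, p3=0, p4=1) → (p0=6, p1=3, p2=0, p3=0, p4=1)
step 3: fire T3:  (p0=6, p1=3, p2=0, p3=0, p4=1) → (p0=9, p1=3, p2=0, p3=0, p4=0)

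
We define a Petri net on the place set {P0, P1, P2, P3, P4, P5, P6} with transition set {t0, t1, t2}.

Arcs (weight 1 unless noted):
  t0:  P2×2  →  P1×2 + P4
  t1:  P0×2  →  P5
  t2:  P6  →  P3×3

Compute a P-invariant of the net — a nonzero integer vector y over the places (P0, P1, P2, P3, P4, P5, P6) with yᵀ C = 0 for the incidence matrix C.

Incidence matrix C (rows=places, cols=transitions):
       t0   t1   t2
   P0   0   -2    0
   P1   2    0    0
   P2  -2    0    0
   P3   0    0    3
   P4   1    0    0
   P5   0    1    0
   P6   0    0   -1

Candidate y = [0, 1, 1, 0, 0, 0, 0]; check y·C column-wise:
  col t0: 1·2 + 1·-2 + 0·1 = 0
  col t1: 0·-2 + 1·0 + 1·0 + 0·1 = 0
  col t2: 1·0 + 1·0 + 0·3 + 0·-1 = 0

y = (P0:0, P1:1, P2:1, P3:0, P4:0, P5:0, P6:0)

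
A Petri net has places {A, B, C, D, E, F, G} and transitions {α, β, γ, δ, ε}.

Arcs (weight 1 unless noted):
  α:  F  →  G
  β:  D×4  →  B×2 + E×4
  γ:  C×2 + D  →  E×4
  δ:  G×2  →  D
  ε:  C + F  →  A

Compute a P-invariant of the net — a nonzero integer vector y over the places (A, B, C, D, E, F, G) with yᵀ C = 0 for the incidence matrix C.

Incidence matrix C (rows=places, cols=transitions):
        α    β    γ    δ    ε
    A   0    0    0    0    1
    B   0    2    0    0    0
    C   0    0   -2    0   -1
    D   0   -4   -1    1    0
    E   0    4    4    0    0
    F  -1    0    0    0   -1
    G   1    0    0   -2    0

Candidate y = [2, -2, 2, 0, 1, 0, 0]; check y·C column-wise:
  col α: 2·0 + -2·0 + 2·0 + 1·0 + 0·-1 + 0·1 = 0
  col β: 2·0 + -2·2 + 2·0 + 0·-4 + 1·4 = 0
  col γ: 2·0 + -2·0 + 2·-2 + 0·-1 + 1·4 = 0
  col δ: 2·0 + -2·0 + 2·0 + 0·1 + 1·0 + 0·-2 = 0
  col ε: 2·1 + -2·0 + 2·-1 + 1·0 + 0·-1 = 0

y = (A:2, B:-2, C:2, D:0, E:1, F:0, G:0)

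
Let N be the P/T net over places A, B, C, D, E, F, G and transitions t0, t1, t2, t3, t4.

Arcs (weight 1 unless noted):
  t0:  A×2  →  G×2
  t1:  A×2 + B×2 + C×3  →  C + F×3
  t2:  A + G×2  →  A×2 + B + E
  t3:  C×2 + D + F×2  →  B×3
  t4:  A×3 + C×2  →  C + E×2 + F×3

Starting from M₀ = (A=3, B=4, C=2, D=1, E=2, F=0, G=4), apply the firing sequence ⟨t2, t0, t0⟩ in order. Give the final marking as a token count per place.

step 1: fire t2:  (A=3, B=4, C=2, D=1, E=2, F=0, G=4) → (A=4, B=5, C=2, D=1, E=3, F=0, G=2)
step 2: fire t0:  (A=4, B=5, C=2, D=1, E=3, F=0, G=2) → (A=2, B=5, C=2, D=1, E=3, F=0, G=4)
step 3: fire t0:  (A=2, B=5, C=2, D=1, E=3, F=0, G=4) → (A=0, B=5, C=2, D=1, E=3, F=0, G=6)

(A=0, B=5, C=2, D=1, E=3, F=0, G=6)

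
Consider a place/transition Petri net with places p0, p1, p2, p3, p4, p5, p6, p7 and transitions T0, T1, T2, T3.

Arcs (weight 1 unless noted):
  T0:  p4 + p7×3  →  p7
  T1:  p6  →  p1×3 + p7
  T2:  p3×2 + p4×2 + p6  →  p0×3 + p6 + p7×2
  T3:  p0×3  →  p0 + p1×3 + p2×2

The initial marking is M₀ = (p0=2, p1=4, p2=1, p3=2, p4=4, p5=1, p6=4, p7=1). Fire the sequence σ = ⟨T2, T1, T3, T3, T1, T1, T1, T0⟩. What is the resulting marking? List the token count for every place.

step 1: fire T2:  (p0=2, p1=4, p2=1, p3=2, p4=4, p5=1, p6=4, p7=1) → (p0=5, p1=4, p2=1, p3=0, p4=2, p5=1, p6=4, p7=3)
step 2: fire T1:  (p0=5, p1=4, p2=1, p3=0, p4=2, p5=1, p6=4, p7=3) → (p0=5, p1=7, p2=1, p3=0, p4=2, p5=1, p6=3, p7=4)
step 3: fire T3:  (p0=5, p1=7, p2=1, p3=0, p4=2, p5=1, p6=3, p7=4) → (p0=3, p1=10, p2=3, p3=0, p4=2, p5=1, p6=3, p7=4)
step 4: fire T3:  (p0=3, p1=10, p2=3, p3=0, p4=2, p5=1, p6=3, p7=4) → (p0=1, p1=13, p2=5, p3=0, p4=2, p5=1, p6=3, p7=4)
step 5: fire T1:  (p0=1, p1=13, p2=5, p3=0, p4=2, p5=1, p6=3, p7=4) → (p0=1, p1=16, p2=5, p3=0, p4=2, p5=1, p6=2, p7=5)
step 6: fire T1:  (p0=1, p1=16, p2=5, p3=0, p4=2, p5=1, p6=2, p7=5) → (p0=1, p1=19, p2=5, p3=0, p4=2, p5=1, p6=1, p7=6)
step 7: fire T1:  (p0=1, p1=19, p2=5, p3=0, p4=2, p5=1, p6=1, p7=6) → (p0=1, p1=22, p2=5, p3=0, p4=2, p5=1, p6=0, p7=7)
step 8: fire T0:  (p0=1, p1=22, p2=5, p3=0, p4=2, p5=1, p6=0, p7=7) → (p0=1, p1=22, p2=5, p3=0, p4=1, p5=1, p6=0, p7=5)

(p0=1, p1=22, p2=5, p3=0, p4=1, p5=1, p6=0, p7=5)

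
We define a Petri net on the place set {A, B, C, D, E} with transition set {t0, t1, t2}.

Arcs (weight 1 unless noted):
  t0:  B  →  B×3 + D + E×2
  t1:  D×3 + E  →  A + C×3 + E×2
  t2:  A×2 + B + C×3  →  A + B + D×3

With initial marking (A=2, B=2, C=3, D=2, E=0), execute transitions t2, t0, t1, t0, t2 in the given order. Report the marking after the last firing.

(A=1, B=6, C=0, D=7, E=5)

step 1: fire t2:  (A=2, B=2, C=3, D=2, E=0) → (A=1, B=2, C=0, D=5, E=0)
step 2: fire t0:  (A=1, B=2, C=0, D=5, E=0) → (A=1, B=4, C=0, D=6, E=2)
step 3: fire t1:  (A=1, B=4, C=0, D=6, E=2) → (A=2, B=4, C=3, D=3, E=3)
step 4: fire t0:  (A=2, B=4, C=3, D=3, E=3) → (A=2, B=6, C=3, D=4, E=5)
step 5: fire t2:  (A=2, B=6, C=3, D=4, E=5) → (A=1, B=6, C=0, D=7, E=5)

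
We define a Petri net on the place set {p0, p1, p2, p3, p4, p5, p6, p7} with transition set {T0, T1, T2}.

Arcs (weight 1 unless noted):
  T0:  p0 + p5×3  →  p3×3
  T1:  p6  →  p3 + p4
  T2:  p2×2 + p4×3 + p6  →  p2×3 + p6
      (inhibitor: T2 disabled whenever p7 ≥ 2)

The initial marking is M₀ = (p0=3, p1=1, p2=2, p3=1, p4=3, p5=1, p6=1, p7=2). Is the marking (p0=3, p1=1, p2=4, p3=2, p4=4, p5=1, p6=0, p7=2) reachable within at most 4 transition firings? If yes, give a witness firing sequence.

depth 0: 1 marking
depth 1: 2 markings reached so far
depth 2: 2 markings reached so far
(frontier empty at depth 2; search complete)
target is not among the 2 markings reachable within 4 steps

NO — not reachable within 4 firings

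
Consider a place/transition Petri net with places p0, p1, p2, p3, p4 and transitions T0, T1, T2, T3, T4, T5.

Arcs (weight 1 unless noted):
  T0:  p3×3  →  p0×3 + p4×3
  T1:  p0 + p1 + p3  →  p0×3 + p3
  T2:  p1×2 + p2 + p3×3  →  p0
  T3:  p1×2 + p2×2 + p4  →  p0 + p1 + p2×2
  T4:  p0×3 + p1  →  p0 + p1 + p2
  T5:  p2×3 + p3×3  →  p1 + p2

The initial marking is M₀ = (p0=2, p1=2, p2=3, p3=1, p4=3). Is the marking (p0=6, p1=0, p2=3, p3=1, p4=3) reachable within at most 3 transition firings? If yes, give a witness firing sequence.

YES — reachable via ⟨T1, T1⟩ (2 firings)

step 1: fire T1:  (p0=2, p1=2, p2=3, p3=1, p4=3) → (p0=4, p1=1, p2=3, p3=1, p4=3)
step 2: fire T1:  (p0=4, p1=1, p2=3, p3=1, p4=3) → (p0=6, p1=0, p2=3, p3=1, p4=3)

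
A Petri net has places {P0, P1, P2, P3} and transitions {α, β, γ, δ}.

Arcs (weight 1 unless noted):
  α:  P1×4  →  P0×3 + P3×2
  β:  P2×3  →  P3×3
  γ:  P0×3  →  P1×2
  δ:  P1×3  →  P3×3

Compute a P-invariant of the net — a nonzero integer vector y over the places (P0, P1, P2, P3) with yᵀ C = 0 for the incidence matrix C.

Incidence matrix C (rows=places, cols=transitions):
        α    β    γ    δ
   P0   3    0   -3    0
   P1  -4    0    2   -3
   P2   0   -3    0    0
   P3   2    3    0    3

Candidate y = [2, 3, 3, 3]; check y·C column-wise:
  col α: 2·3 + 3·-4 + 3·0 + 3·2 = 0
  col β: 2·0 + 3·0 + 3·-3 + 3·3 = 0
  col γ: 2·-3 + 3·2 + 3·0 + 3·0 = 0
  col δ: 2·0 + 3·-3 + 3·0 + 3·3 = 0

y = (P0:2, P1:3, P2:3, P3:3)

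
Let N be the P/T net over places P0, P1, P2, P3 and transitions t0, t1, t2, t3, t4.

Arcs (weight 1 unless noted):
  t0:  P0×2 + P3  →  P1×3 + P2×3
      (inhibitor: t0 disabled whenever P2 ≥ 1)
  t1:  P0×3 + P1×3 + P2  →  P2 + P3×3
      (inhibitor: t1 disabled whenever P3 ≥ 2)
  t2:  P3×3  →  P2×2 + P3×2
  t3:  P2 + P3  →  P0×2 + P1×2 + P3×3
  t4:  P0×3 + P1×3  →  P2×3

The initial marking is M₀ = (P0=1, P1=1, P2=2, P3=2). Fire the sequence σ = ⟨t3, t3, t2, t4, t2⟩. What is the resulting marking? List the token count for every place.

step 1: fire t3:  (P0=1, P1=1, P2=2, P3=2) → (P0=3, P1=3, P2=1, P3=4)
step 2: fire t3:  (P0=3, P1=3, P2=1, P3=4) → (P0=5, P1=5, P2=0, P3=6)
step 3: fire t2:  (P0=5, P1=5, P2=0, P3=6) → (P0=5, P1=5, P2=2, P3=5)
step 4: fire t4:  (P0=5, P1=5, P2=2, P3=5) → (P0=2, P1=2, P2=5, P3=5)
step 5: fire t2:  (P0=2, P1=2, P2=5, P3=5) → (P0=2, P1=2, P2=7, P3=4)

(P0=2, P1=2, P2=7, P3=4)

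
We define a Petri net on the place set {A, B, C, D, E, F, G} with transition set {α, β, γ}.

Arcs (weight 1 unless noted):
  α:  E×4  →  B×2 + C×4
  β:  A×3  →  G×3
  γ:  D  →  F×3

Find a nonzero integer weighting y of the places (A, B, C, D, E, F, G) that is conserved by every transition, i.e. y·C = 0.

y = (A:0, B:2, C:-1, D:0, E:0, F:0, G:0)

Incidence matrix C (rows=places, cols=transitions):
        α    β    γ
    A   0   -3    0
    B   2    0    0
    C   4    0    0
    D   0    0   -1
    E  -4    0    0
    F   0    0    3
    G   0    3    0

Candidate y = [0, 2, -1, 0, 0, 0, 0]; check y·C column-wise:
  col α: 2·2 + -1·4 + 0·-4 = 0
  col β: 0·-3 + 2·0 + -1·0 + 0·3 = 0
  col γ: 2·0 + -1·0 + 0·-1 + 0·3 = 0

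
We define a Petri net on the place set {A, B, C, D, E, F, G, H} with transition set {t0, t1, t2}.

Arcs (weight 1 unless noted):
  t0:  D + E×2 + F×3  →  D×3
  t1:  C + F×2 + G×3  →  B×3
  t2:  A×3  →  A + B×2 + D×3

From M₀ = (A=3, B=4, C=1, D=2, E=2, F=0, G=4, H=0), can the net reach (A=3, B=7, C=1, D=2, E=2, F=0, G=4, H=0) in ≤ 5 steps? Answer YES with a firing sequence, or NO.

depth 0: 1 marking
depth 1: 2 markings reached so far
depth 2: 2 markings reached so far
(frontier empty at depth 2; search complete)
target is not among the 2 markings reachable within 5 steps

NO — not reachable within 5 firings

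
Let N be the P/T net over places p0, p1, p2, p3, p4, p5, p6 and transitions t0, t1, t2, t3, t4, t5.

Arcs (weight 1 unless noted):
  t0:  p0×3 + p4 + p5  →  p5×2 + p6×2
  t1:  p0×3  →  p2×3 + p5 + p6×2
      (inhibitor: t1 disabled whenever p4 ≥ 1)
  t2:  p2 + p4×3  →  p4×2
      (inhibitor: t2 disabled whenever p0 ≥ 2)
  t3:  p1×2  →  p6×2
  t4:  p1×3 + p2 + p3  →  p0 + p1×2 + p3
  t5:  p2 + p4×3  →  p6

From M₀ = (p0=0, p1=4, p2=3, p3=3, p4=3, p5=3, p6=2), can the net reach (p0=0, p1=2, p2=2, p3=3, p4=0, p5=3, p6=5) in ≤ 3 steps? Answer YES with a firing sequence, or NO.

YES — reachable via ⟨t3, t5⟩ (2 firings)

step 1: fire t3:  (p0=0, p1=4, p2=3, p3=3, p4=3, p5=3, p6=2) → (p0=0, p1=2, p2=3, p3=3, p4=3, p5=3, p6=4)
step 2: fire t5:  (p0=0, p1=2, p2=3, p3=3, p4=3, p5=3, p6=4) → (p0=0, p1=2, p2=2, p3=3, p4=0, p5=3, p6=5)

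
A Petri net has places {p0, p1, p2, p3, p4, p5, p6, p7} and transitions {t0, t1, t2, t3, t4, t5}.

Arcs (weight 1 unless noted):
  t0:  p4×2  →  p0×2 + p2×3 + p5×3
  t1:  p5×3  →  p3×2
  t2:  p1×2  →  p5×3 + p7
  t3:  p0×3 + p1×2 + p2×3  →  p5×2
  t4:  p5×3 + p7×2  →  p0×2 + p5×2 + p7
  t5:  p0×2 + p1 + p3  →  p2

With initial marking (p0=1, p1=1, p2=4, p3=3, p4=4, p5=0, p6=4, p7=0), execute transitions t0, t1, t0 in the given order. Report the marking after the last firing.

step 1: fire t0:  (p0=1, p1=1, p2=4, p3=3, p4=4, p5=0, p6=4, p7=0) → (p0=3, p1=1, p2=7, p3=3, p4=2, p5=3, p6=4, p7=0)
step 2: fire t1:  (p0=3, p1=1, p2=7, p3=3, p4=2, p5=3, p6=4, p7=0) → (p0=3, p1=1, p2=7, p3=5, p4=2, p5=0, p6=4, p7=0)
step 3: fire t0:  (p0=3, p1=1, p2=7, p3=5, p4=2, p5=0, p6=4, p7=0) → (p0=5, p1=1, p2=10, p3=5, p4=0, p5=3, p6=4, p7=0)

(p0=5, p1=1, p2=10, p3=5, p4=0, p5=3, p6=4, p7=0)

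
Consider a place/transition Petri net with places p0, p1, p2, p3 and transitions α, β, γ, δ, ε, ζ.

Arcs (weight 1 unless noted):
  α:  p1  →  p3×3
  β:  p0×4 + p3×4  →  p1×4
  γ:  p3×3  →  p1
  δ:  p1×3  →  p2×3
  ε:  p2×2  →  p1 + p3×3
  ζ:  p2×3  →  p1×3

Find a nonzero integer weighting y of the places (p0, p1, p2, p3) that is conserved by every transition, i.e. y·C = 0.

y = (p0:2, p1:3, p2:3, p3:1)

Incidence matrix C (rows=places, cols=transitions):
        α    β    γ    δ    ε    ζ
   p0   0   -4    0    0    0    0
   p1  -1    4    1   -3    1    3
   p2   0    0    0    3   -2   -3
   p3   3   -4   -3    0    3    0

Candidate y = [2, 3, 3, 1]; check y·C column-wise:
  col α: 2·0 + 3·-1 + 3·0 + 1·3 = 0
  col β: 2·-4 + 3·4 + 3·0 + 1·-4 = 0
  col γ: 2·0 + 3·1 + 3·0 + 1·-3 = 0
  col δ: 2·0 + 3·-3 + 3·3 + 1·0 = 0
  col ε: 2·0 + 3·1 + 3·-2 + 1·3 = 0
  col ζ: 2·0 + 3·3 + 3·-3 + 1·0 = 0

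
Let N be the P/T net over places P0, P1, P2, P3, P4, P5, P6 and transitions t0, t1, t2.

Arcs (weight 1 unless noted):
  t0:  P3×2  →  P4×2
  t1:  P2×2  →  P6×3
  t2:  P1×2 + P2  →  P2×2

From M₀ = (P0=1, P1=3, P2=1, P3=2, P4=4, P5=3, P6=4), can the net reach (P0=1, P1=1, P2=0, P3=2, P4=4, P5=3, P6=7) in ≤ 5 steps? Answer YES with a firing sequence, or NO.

step 1: fire t2:  (P0=1, P1=3, P2=1, P3=2, P4=4, P5=3, P6=4) → (P0=1, P1=1, P2=2, P3=2, P4=4, P5=3, P6=4)
step 2: fire t1:  (P0=1, P1=1, P2=2, P3=2, P4=4, P5=3, P6=4) → (P0=1, P1=1, P2=0, P3=2, P4=4, P5=3, P6=7)

YES — reachable via ⟨t2, t1⟩ (2 firings)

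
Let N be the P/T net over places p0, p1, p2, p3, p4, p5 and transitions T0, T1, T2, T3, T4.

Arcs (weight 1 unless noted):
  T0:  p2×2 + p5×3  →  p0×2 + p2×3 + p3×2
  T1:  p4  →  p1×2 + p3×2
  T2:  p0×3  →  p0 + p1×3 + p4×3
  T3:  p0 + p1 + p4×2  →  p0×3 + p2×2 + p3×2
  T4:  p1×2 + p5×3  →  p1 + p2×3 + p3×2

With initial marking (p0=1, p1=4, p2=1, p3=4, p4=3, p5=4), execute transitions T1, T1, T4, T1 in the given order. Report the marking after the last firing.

(p0=1, p1=9, p2=4, p3=12, p4=0, p5=1)

step 1: fire T1:  (p0=1, p1=4, p2=1, p3=4, p4=3, p5=4) → (p0=1, p1=6, p2=1, p3=6, p4=2, p5=4)
step 2: fire T1:  (p0=1, p1=6, p2=1, p3=6, p4=2, p5=4) → (p0=1, p1=8, p2=1, p3=8, p4=1, p5=4)
step 3: fire T4:  (p0=1, p1=8, p2=1, p3=8, p4=1, p5=4) → (p0=1, p1=7, p2=4, p3=10, p4=1, p5=1)
step 4: fire T1:  (p0=1, p1=7, p2=4, p3=10, p4=1, p5=1) → (p0=1, p1=9, p2=4, p3=12, p4=0, p5=1)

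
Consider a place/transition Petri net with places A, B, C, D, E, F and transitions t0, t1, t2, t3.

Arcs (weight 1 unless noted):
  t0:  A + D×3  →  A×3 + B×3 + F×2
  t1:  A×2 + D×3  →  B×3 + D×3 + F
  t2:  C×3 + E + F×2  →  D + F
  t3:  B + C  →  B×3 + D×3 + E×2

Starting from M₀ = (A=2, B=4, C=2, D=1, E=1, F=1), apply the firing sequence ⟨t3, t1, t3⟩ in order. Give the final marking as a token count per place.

step 1: fire t3:  (A=2, B=4, C=2, D=1, E=1, F=1) → (A=2, B=6, C=1, D=4, E=3, F=1)
step 2: fire t1:  (A=2, B=6, C=1, D=4, E=3, F=1) → (A=0, B=9, C=1, D=4, E=3, F=2)
step 3: fire t3:  (A=0, B=9, C=1, D=4, E=3, F=2) → (A=0, B=11, C=0, D=7, E=5, F=2)

(A=0, B=11, C=0, D=7, E=5, F=2)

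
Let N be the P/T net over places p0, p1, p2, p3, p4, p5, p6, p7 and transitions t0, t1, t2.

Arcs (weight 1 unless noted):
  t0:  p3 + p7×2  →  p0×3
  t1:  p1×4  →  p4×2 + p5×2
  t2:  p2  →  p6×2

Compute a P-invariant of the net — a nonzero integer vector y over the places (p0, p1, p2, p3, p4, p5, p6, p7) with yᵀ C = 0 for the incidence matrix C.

y = (p0:1, p1:0, p2:0, p3:3, p4:0, p5:0, p6:0, p7:0)

Incidence matrix C (rows=places, cols=transitions):
       t0   t1   t2
   p0   3    0    0
   p1   0   -4    0
   p2   0    0   -1
   p3  -1    0    0
   p4   0    2    0
   p5   0    2    0
   p6   0    0    2
   p7  -2    0    0

Candidate y = [1, 0, 0, 3, 0, 0, 0, 0]; check y·C column-wise:
  col t0: 1·3 + 3·-1 + 0·-2 = 0
  col t1: 1·0 + 0·-4 + 3·0 + 0·2 + 0·2 = 0
  col t2: 1·0 + 0·-1 + 3·0 + 0·2 = 0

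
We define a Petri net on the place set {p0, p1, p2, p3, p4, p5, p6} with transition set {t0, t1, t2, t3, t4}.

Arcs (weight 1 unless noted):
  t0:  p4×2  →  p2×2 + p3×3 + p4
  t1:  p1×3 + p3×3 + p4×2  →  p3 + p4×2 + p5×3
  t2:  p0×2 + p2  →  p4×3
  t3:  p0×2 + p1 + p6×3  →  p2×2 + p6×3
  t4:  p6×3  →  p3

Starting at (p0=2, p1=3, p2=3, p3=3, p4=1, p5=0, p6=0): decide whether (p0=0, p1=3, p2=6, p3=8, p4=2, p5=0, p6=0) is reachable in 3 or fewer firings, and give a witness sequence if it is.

depth 0: 1 marking
depth 1: 2 markings reached so far
depth 2: 4 markings reached so far
depth 3: 6 markings reached so far
target is not among the 6 markings reachable within 3 steps

NO — not reachable within 3 firings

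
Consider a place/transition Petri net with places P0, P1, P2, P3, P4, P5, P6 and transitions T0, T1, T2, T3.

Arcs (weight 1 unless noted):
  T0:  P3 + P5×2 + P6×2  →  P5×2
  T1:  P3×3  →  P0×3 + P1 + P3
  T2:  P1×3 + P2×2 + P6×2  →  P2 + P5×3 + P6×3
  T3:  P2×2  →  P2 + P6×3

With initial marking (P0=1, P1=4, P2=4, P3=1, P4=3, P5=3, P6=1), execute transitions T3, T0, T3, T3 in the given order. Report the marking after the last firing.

(P0=1, P1=4, P2=1, P3=0, P4=3, P5=3, P6=8)

step 1: fire T3:  (P0=1, P1=4, P2=4, P3=1, P4=3, P5=3, P6=1) → (P0=1, P1=4, P2=3, P3=1, P4=3, P5=3, P6=4)
step 2: fire T0:  (P0=1, P1=4, P2=3, P3=1, P4=3, P5=3, P6=4) → (P0=1, P1=4, P2=3, P3=0, P4=3, P5=3, P6=2)
step 3: fire T3:  (P0=1, P1=4, P2=3, P3=0, P4=3, P5=3, P6=2) → (P0=1, P1=4, P2=2, P3=0, P4=3, P5=3, P6=5)
step 4: fire T3:  (P0=1, P1=4, P2=2, P3=0, P4=3, P5=3, P6=5) → (P0=1, P1=4, P2=1, P3=0, P4=3, P5=3, P6=8)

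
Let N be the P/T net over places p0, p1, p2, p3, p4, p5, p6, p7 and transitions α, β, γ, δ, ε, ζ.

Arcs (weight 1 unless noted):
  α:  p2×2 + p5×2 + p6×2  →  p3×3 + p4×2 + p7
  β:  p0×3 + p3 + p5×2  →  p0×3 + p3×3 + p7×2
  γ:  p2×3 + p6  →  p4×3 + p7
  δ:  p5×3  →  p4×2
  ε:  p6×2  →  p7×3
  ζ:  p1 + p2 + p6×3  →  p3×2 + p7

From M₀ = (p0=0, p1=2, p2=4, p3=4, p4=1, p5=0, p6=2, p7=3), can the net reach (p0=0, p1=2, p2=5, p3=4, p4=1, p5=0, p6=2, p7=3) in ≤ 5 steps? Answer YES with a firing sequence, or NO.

NO — not reachable within 5 firings

depth 0: 1 marking
depth 1: 3 markings reached so far
depth 2: 3 markings reached so far
(frontier empty at depth 2; search complete)
target is not among the 3 markings reachable within 5 steps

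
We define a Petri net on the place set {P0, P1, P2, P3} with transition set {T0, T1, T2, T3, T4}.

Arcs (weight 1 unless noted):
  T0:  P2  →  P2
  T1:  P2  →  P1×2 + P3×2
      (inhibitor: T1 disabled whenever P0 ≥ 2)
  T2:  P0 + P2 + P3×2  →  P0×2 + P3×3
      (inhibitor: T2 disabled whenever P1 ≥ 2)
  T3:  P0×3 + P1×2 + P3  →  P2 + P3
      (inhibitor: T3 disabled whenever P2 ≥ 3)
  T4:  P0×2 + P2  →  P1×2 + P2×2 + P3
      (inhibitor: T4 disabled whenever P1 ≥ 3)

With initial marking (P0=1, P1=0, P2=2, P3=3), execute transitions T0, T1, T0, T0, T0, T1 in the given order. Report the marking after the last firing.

step 1: fire T0:  (P0=1, P1=0, P2=2, P3=3) → (P0=1, P1=0, P2=2, P3=3)
step 2: fire T1:  (P0=1, P1=0, P2=2, P3=3) → (P0=1, P1=2, P2=1, P3=5)
step 3: fire T0:  (P0=1, P1=2, P2=1, P3=5) → (P0=1, P1=2, P2=1, P3=5)
step 4: fire T0:  (P0=1, P1=2, P2=1, P3=5) → (P0=1, P1=2, P2=1, P3=5)
step 5: fire T0:  (P0=1, P1=2, P2=1, P3=5) → (P0=1, P1=2, P2=1, P3=5)
step 6: fire T1:  (P0=1, P1=2, P2=1, P3=5) → (P0=1, P1=4, P2=0, P3=7)

(P0=1, P1=4, P2=0, P3=7)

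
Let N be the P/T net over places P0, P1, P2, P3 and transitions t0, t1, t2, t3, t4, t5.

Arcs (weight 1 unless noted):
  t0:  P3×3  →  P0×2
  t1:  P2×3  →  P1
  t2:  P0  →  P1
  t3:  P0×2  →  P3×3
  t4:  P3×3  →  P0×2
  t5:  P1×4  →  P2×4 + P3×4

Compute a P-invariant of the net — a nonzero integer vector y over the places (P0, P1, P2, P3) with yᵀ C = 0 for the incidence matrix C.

Incidence matrix C (rows=places, cols=transitions):
       t0   t1   t2   t3   t4   t5
   P0   2    0   -1   -2    2    0
   P1   0    1    1    0    0   -4
   P2   0   -3    0    0    0    4
   P3  -3    0    0    3   -3    4

Candidate y = [3, 3, 1, 2]; check y·C column-wise:
  col t0: 3·2 + 3·0 + 1·0 + 2·-3 = 0
  col t1: 3·0 + 3·1 + 1·-3 + 2·0 = 0
  col t2: 3·-1 + 3·1 + 1·0 + 2·0 = 0
  col t3: 3·-2 + 3·0 + 1·0 + 2·3 = 0
  col t4: 3·2 + 3·0 + 1·0 + 2·-3 = 0
  col t5: 3·0 + 3·-4 + 1·4 + 2·4 = 0

y = (P0:3, P1:3, P2:1, P3:2)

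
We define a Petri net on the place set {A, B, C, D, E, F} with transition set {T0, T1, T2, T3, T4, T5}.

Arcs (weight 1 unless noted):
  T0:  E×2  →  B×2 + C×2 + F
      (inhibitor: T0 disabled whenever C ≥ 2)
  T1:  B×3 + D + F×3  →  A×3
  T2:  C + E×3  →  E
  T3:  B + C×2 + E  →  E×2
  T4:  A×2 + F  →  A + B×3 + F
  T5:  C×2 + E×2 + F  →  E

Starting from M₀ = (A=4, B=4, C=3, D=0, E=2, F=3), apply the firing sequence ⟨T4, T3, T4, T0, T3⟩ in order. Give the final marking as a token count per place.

(A=2, B=10, C=1, D=0, E=2, F=4)

step 1: fire T4:  (A=4, B=4, C=3, D=0, E=2, F=3) → (A=3, B=7, C=3, D=0, E=2, F=3)
step 2: fire T3:  (A=3, B=7, C=3, D=0, E=2, F=3) → (A=3, B=6, C=1, D=0, E=3, F=3)
step 3: fire T4:  (A=3, B=6, C=1, D=0, E=3, F=3) → (A=2, B=9, C=1, D=0, E=3, F=3)
step 4: fire T0:  (A=2, B=9, C=1, D=0, E=3, F=3) → (A=2, B=11, C=3, D=0, E=1, F=4)
step 5: fire T3:  (A=2, B=11, C=3, D=0, E=1, F=4) → (A=2, B=10, C=1, D=0, E=2, F=4)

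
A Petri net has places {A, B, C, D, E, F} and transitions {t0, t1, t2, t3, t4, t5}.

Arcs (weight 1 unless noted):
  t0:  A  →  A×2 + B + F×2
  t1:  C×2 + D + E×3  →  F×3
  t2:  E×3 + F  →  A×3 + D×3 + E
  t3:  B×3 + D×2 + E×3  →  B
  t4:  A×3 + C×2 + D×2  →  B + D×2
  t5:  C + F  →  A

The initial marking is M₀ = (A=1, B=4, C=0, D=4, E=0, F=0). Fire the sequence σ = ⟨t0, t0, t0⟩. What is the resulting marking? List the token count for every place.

(A=4, B=7, C=0, D=4, E=0, F=6)

step 1: fire t0:  (A=1, B=4, C=0, D=4, E=0, F=0) → (A=2, B=5, C=0, D=4, E=0, F=2)
step 2: fire t0:  (A=2, B=5, C=0, D=4, E=0, F=2) → (A=3, B=6, C=0, D=4, E=0, F=4)
step 3: fire t0:  (A=3, B=6, C=0, D=4, E=0, F=4) → (A=4, B=7, C=0, D=4, E=0, F=6)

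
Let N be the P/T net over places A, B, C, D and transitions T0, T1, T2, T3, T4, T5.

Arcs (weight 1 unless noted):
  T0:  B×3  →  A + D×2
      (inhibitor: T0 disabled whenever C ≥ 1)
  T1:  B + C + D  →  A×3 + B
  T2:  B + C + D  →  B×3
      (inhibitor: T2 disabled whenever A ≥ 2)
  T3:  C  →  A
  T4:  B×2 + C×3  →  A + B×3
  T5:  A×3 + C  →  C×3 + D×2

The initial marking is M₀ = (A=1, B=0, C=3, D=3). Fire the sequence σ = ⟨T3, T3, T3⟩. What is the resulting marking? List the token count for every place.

step 1: fire T3:  (A=1, B=0, C=3, D=3) → (A=2, B=0, C=2, D=3)
step 2: fire T3:  (A=2, B=0, C=2, D=3) → (A=3, B=0, C=1, D=3)
step 3: fire T3:  (A=3, B=0, C=1, D=3) → (A=4, B=0, C=0, D=3)

(A=4, B=0, C=0, D=3)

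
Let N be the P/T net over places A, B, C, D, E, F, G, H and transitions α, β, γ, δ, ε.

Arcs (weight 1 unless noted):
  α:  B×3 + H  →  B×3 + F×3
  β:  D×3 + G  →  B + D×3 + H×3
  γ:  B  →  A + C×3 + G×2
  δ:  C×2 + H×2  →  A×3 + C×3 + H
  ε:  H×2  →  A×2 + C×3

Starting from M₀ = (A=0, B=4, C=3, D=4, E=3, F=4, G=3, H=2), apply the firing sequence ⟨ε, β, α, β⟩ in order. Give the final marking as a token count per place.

(A=2, B=6, C=6, D=4, E=3, F=7, G=1, H=5)

step 1: fire ε:  (A=0, B=4, C=3, D=4, E=3, F=4, G=3, H=2) → (A=2, B=4, C=6, D=4, E=3, F=4, G=3, H=0)
step 2: fire β:  (A=2, B=4, C=6, D=4, E=3, F=4, G=3, H=0) → (A=2, B=5, C=6, D=4, E=3, F=4, G=2, H=3)
step 3: fire α:  (A=2, B=5, C=6, D=4, E=3, F=4, G=2, H=3) → (A=2, B=5, C=6, D=4, E=3, F=7, G=2, H=2)
step 4: fire β:  (A=2, B=5, C=6, D=4, E=3, F=7, G=2, H=2) → (A=2, B=6, C=6, D=4, E=3, F=7, G=1, H=5)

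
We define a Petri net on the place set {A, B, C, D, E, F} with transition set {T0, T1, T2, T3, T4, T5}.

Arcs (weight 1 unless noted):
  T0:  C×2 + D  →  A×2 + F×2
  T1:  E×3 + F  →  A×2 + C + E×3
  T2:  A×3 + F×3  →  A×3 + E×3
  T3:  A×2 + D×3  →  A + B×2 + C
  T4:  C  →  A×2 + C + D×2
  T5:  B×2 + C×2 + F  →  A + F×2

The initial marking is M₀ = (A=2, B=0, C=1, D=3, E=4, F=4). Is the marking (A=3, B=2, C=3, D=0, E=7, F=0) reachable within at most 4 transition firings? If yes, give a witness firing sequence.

step 1: fire T1:  (A=2, B=0, C=1, D=3, E=4, F=4) → (A=4, B=0, C=2, D=3, E=4, F=3)
step 2: fire T2:  (A=4, B=0, C=2, D=3, E=4, F=3) → (A=4, B=0, C=2, D=3, E=7, F=0)
step 3: fire T3:  (A=4, B=0, C=2, D=3, E=7, F=0) → (A=3, B=2, C=3, D=0, E=7, F=0)

YES — reachable via ⟨T1, T2, T3⟩ (3 firings)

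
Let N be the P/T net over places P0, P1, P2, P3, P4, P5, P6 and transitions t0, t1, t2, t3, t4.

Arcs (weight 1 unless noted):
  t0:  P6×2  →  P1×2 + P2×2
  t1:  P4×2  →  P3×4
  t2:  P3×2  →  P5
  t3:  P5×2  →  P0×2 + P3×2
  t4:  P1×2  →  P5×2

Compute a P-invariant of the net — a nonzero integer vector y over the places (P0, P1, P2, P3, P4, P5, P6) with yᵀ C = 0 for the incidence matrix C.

Incidence matrix C (rows=places, cols=transitions):
       t0   t1   t2   t3   t4
   P0   0    0    0    2    0
   P1   2    0    0    0   -2
   P2   2    0    0    0    0
   P3   0    4   -2    2    0
   P4   0   -2    0    0    0
   P5   0    0    1   -2    2
   P6  -2    0    0    0    0

Candidate y = [1, 2, -2, 1, 2, 2, 0]; check y·C column-wise:
  col t0: 1·0 + 2·2 + -2·2 + 1·0 + 2·0 + 2·0 + 0·-2 = 0
  col t1: 1·0 + 2·0 + -2·0 + 1·4 + 2·-2 + 2·0 = 0
  col t2: 1·0 + 2·0 + -2·0 + 1·-2 + 2·0 + 2·1 = 0
  col t3: 1·2 + 2·0 + -2·0 + 1·2 + 2·0 + 2·-2 = 0
  col t4: 1·0 + 2·-2 + -2·0 + 1·0 + 2·0 + 2·2 = 0

y = (P0:1, P1:2, P2:-2, P3:1, P4:2, P5:2, P6:0)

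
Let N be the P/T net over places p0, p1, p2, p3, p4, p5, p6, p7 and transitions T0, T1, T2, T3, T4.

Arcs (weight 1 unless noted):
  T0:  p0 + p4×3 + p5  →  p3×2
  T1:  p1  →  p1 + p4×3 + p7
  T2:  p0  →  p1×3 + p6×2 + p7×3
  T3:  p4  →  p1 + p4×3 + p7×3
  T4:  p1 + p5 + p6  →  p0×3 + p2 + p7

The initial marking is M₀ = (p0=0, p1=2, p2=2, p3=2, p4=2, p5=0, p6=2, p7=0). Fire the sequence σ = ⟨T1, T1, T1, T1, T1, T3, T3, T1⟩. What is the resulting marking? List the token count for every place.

step 1: fire T1:  (p0=0, p1=2, p2=2, p3=2, p4=2, p5=0, p6=2, p7=0) → (p0=0, p1=2, p2=2, p3=2, p4=5, p5=0, p6=2, p7=1)
step 2: fire T1:  (p0=0, p1=2, p2=2, p3=2, p4=5, p5=0, p6=2, p7=1) → (p0=0, p1=2, p2=2, p3=2, p4=8, p5=0, p6=2, p7=2)
step 3: fire T1:  (p0=0, p1=2, p2=2, p3=2, p4=8, p5=0, p6=2, p7=2) → (p0=0, p1=2, p2=2, p3=2, p4=11, p5=0, p6=2, p7=3)
step 4: fire T1:  (p0=0, p1=2, p2=2, p3=2, p4=11, p5=0, p6=2, p7=3) → (p0=0, p1=2, p2=2, p3=2, p4=14, p5=0, p6=2, p7=4)
step 5: fire T1:  (p0=0, p1=2, p2=2, p3=2, p4=14, p5=0, p6=2, p7=4) → (p0=0, p1=2, p2=2, p3=2, p4=17, p5=0, p6=2, p7=5)
step 6: fire T3:  (p0=0, p1=2, p2=2, p3=2, p4=17, p5=0, p6=2, p7=5) → (p0=0, p1=3, p2=2, p3=2, p4=19, p5=0, p6=2, p7=8)
step 7: fire T3:  (p0=0, p1=3, p2=2, p3=2, p4=19, p5=0, p6=2, p7=8) → (p0=0, p1=4, p2=2, p3=2, p4=21, p5=0, p6=2, p7=11)
step 8: fire T1:  (p0=0, p1=4, p2=2, p3=2, p4=21, p5=0, p6=2, p7=11) → (p0=0, p1=4, p2=2, p3=2, p4=24, p5=0, p6=2, p7=12)

(p0=0, p1=4, p2=2, p3=2, p4=24, p5=0, p6=2, p7=12)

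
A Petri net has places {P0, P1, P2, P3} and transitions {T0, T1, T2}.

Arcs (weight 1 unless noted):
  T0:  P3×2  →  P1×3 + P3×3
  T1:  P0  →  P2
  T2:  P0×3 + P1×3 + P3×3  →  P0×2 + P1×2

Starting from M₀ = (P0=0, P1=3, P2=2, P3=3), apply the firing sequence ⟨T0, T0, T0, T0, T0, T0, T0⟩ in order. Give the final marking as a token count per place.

step 1: fire T0:  (P0=0, P1=3, P2=2, P3=3) → (P0=0, P1=6, P2=2, P3=4)
step 2: fire T0:  (P0=0, P1=6, P2=2, P3=4) → (P0=0, P1=9, P2=2, P3=5)
step 3: fire T0:  (P0=0, P1=9, P2=2, P3=5) → (P0=0, P1=12, P2=2, P3=6)
step 4: fire T0:  (P0=0, P1=12, P2=2, P3=6) → (P0=0, P1=15, P2=2, P3=7)
step 5: fire T0:  (P0=0, P1=15, P2=2, P3=7) → (P0=0, P1=18, P2=2, P3=8)
step 6: fire T0:  (P0=0, P1=18, P2=2, P3=8) → (P0=0, P1=21, P2=2, P3=9)
step 7: fire T0:  (P0=0, P1=21, P2=2, P3=9) → (P0=0, P1=24, P2=2, P3=10)

(P0=0, P1=24, P2=2, P3=10)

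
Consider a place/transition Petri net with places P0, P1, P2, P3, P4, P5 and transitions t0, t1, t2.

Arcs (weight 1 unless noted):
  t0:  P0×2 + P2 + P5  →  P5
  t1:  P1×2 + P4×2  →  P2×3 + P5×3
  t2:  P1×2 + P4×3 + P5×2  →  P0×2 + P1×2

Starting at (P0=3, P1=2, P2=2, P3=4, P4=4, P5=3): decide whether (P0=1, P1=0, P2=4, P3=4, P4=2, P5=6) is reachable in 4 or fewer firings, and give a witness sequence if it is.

YES — reachable via ⟨t0, t1⟩ (2 firings)

step 1: fire t0:  (P0=3, P1=2, P2=2, P3=4, P4=4, P5=3) → (P0=1, P1=2, P2=1, P3=4, P4=4, P5=3)
step 2: fire t1:  (P0=1, P1=2, P2=1, P3=4, P4=4, P5=3) → (P0=1, P1=0, P2=4, P3=4, P4=2, P5=6)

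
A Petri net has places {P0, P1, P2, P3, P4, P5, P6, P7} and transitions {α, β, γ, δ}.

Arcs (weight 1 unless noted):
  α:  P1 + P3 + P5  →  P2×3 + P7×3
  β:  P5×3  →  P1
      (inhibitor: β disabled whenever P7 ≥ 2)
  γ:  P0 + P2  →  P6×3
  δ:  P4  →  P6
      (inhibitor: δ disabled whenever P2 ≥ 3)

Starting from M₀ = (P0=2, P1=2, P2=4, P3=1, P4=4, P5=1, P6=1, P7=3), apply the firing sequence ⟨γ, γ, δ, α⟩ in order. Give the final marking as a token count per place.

step 1: fire γ:  (P0=2, P1=2, P2=4, P3=1, P4=4, P5=1, P6=1, P7=3) → (P0=1, P1=2, P2=3, P3=1, P4=4, P5=1, P6=4, P7=3)
step 2: fire γ:  (P0=1, P1=2, P2=3, P3=1, P4=4, P5=1, P6=4, P7=3) → (P0=0, P1=2, P2=2, P3=1, P4=4, P5=1, P6=7, P7=3)
step 3: fire δ:  (P0=0, P1=2, P2=2, P3=1, P4=4, P5=1, P6=7, P7=3) → (P0=0, P1=2, P2=2, P3=1, P4=3, P5=1, P6=8, P7=3)
step 4: fire α:  (P0=0, P1=2, P2=2, P3=1, P4=3, P5=1, P6=8, P7=3) → (P0=0, P1=1, P2=5, P3=0, P4=3, P5=0, P6=8, P7=6)

(P0=0, P1=1, P2=5, P3=0, P4=3, P5=0, P6=8, P7=6)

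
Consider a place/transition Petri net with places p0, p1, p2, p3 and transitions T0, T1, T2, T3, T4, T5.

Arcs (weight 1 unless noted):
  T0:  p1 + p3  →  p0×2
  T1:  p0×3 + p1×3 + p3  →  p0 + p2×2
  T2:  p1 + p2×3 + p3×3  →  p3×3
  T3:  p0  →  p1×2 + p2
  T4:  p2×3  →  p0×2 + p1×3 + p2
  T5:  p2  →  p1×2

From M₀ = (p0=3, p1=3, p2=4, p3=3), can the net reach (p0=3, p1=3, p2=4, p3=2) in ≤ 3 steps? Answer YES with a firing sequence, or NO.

step 1: fire T1:  (p0=3, p1=3, p2=4, p3=3) → (p0=1, p1=0, p2=6, p3=2)
step 2: fire T4:  (p0=1, p1=0, p2=6, p3=2) → (p0=3, p1=3, p2=4, p3=2)

YES — reachable via ⟨T1, T4⟩ (2 firings)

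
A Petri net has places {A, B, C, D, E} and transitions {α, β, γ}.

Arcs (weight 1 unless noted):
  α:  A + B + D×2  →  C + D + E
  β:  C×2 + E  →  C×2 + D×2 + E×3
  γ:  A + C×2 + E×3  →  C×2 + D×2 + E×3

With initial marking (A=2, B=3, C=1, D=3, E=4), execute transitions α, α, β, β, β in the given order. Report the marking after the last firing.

step 1: fire α:  (A=2, B=3, C=1, D=3, E=4) → (A=1, B=2, C=2, D=2, E=5)
step 2: fire α:  (A=1, B=2, C=2, D=2, E=5) → (A=0, B=1, C=3, D=1, E=6)
step 3: fire β:  (A=0, B=1, C=3, D=1, E=6) → (A=0, B=1, C=3, D=3, E=8)
step 4: fire β:  (A=0, B=1, C=3, D=3, E=8) → (A=0, B=1, C=3, D=5, E=10)
step 5: fire β:  (A=0, B=1, C=3, D=5, E=10) → (A=0, B=1, C=3, D=7, E=12)

(A=0, B=1, C=3, D=7, E=12)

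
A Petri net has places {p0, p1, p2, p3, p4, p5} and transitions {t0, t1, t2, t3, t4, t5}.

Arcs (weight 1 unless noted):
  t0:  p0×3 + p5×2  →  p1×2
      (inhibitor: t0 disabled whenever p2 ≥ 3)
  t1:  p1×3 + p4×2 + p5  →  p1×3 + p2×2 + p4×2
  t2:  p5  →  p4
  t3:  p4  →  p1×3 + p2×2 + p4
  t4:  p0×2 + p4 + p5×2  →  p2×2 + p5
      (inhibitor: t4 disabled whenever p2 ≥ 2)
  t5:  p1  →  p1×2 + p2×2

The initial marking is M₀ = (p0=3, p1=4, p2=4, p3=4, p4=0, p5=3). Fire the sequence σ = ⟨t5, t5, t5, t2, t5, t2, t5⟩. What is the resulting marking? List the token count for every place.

step 1: fire t5:  (p0=3, p1=4, p2=4, p3=4, p4=0, p5=3) → (p0=3, p1=5, p2=6, p3=4, p4=0, p5=3)
step 2: fire t5:  (p0=3, p1=5, p2=6, p3=4, p4=0, p5=3) → (p0=3, p1=6, p2=8, p3=4, p4=0, p5=3)
step 3: fire t5:  (p0=3, p1=6, p2=8, p3=4, p4=0, p5=3) → (p0=3, p1=7, p2=10, p3=4, p4=0, p5=3)
step 4: fire t2:  (p0=3, p1=7, p2=10, p3=4, p4=0, p5=3) → (p0=3, p1=7, p2=10, p3=4, p4=1, p5=2)
step 5: fire t5:  (p0=3, p1=7, p2=10, p3=4, p4=1, p5=2) → (p0=3, p1=8, p2=12, p3=4, p4=1, p5=2)
step 6: fire t2:  (p0=3, p1=8, p2=12, p3=4, p4=1, p5=2) → (p0=3, p1=8, p2=12, p3=4, p4=2, p5=1)
step 7: fire t5:  (p0=3, p1=8, p2=12, p3=4, p4=2, p5=1) → (p0=3, p1=9, p2=14, p3=4, p4=2, p5=1)

(p0=3, p1=9, p2=14, p3=4, p4=2, p5=1)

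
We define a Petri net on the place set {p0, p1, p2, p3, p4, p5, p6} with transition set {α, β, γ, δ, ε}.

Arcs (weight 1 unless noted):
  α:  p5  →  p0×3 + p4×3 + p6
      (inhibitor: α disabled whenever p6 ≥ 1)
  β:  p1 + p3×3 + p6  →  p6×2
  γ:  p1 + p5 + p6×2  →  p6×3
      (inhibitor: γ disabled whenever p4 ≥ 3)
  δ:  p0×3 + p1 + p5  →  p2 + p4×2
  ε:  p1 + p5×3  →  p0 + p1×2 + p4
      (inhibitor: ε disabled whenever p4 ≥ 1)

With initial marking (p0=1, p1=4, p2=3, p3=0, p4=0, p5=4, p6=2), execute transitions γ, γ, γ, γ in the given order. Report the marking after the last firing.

step 1: fire γ:  (p0=1, p1=4, p2=3, p3=0, p4=0, p5=4, p6=2) → (p0=1, p1=3, p2=3, p3=0, p4=0, p5=3, p6=3)
step 2: fire γ:  (p0=1, p1=3, p2=3, p3=0, p4=0, p5=3, p6=3) → (p0=1, p1=2, p2=3, p3=0, p4=0, p5=2, p6=4)
step 3: fire γ:  (p0=1, p1=2, p2=3, p3=0, p4=0, p5=2, p6=4) → (p0=1, p1=1, p2=3, p3=0, p4=0, p5=1, p6=5)
step 4: fire γ:  (p0=1, p1=1, p2=3, p3=0, p4=0, p5=1, p6=5) → (p0=1, p1=0, p2=3, p3=0, p4=0, p5=0, p6=6)

(p0=1, p1=0, p2=3, p3=0, p4=0, p5=0, p6=6)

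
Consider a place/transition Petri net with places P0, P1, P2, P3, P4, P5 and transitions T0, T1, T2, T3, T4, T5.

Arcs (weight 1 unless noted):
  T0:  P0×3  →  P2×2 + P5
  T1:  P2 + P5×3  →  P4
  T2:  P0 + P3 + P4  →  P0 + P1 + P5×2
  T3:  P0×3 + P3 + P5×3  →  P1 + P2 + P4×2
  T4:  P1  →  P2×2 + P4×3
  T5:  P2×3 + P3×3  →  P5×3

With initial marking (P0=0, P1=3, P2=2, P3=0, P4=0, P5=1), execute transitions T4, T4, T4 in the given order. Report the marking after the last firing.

step 1: fire T4:  (P0=0, P1=3, P2=2, P3=0, P4=0, P5=1) → (P0=0, P1=2, P2=4, P3=0, P4=3, P5=1)
step 2: fire T4:  (P0=0, P1=2, P2=4, P3=0, P4=3, P5=1) → (P0=0, P1=1, P2=6, P3=0, P4=6, P5=1)
step 3: fire T4:  (P0=0, P1=1, P2=6, P3=0, P4=6, P5=1) → (P0=0, P1=0, P2=8, P3=0, P4=9, P5=1)

(P0=0, P1=0, P2=8, P3=0, P4=9, P5=1)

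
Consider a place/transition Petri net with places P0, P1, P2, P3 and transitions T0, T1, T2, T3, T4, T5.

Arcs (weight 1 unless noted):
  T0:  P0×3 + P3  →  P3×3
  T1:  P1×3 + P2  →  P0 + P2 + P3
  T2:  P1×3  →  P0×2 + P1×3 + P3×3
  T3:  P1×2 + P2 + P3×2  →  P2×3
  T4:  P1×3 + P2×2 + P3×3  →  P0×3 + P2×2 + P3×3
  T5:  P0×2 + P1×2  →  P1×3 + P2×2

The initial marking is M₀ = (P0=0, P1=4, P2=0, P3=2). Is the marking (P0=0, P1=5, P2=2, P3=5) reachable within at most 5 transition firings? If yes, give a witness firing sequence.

step 1: fire T2:  (P0=0, P1=4, P2=0, P3=2) → (P0=2, P1=4, P2=0, P3=5)
step 2: fire T5:  (P0=2, P1=4, P2=0, P3=5) → (P0=0, P1=5, P2=2, P3=5)

YES — reachable via ⟨T2, T5⟩ (2 firings)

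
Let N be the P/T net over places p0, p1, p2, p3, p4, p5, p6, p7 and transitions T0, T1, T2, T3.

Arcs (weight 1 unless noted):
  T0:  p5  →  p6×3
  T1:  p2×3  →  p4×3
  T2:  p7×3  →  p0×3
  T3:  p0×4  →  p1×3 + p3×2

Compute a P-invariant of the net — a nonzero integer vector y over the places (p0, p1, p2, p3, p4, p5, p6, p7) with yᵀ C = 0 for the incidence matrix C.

y = (p0:0, p1:2, p2:0, p3:-3, p4:0, p5:0, p6:0, p7:0)

Incidence matrix C (rows=places, cols=transitions):
       T0   T1   T2   T3
   p0   0    0    3   -4
   p1   0    0    0    3
   p2   0   -3    0    0
   p3   0    0    0    2
   p4   0    3    0    0
   p5  -1    0    0    0
   p6   3    0    0    0
   p7   0    0   -3    0

Candidate y = [0, 2, 0, -3, 0, 0, 0, 0]; check y·C column-wise:
  col T0: 2·0 + -3·0 + 0·-1 + 0·3 = 0
  col T1: 2·0 + 0·-3 + -3·0 + 0·3 = 0
  col T2: 0·3 + 2·0 + -3·0 + 0·-3 = 0
  col T3: 0·-4 + 2·3 + -3·2 = 0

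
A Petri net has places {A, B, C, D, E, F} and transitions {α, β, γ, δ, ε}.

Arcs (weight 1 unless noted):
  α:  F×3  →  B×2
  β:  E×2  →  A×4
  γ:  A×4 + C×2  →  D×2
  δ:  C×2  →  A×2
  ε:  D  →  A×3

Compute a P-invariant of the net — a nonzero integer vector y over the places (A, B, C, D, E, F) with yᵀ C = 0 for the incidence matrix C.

y = (A:1, B:0, C:1, D:3, E:2, F:0)

Incidence matrix C (rows=places, cols=transitions):
        α    β    γ    δ    ε
    A   0    4   -4    2    3
    B   2    0    0    0    0
    C   0    0   -2   -2    0
    D   0    0    2    0   -1
    E   0   -2    0    0    0
    F  -3    0    0    0    0

Candidate y = [1, 0, 1, 3, 2, 0]; check y·C column-wise:
  col α: 1·0 + 0·2 + 1·0 + 3·0 + 2·0 + 0·-3 = 0
  col β: 1·4 + 1·0 + 3·0 + 2·-2 = 0
  col γ: 1·-4 + 1·-2 + 3·2 + 2·0 = 0
  col δ: 1·2 + 1·-2 + 3·0 + 2·0 = 0
  col ε: 1·3 + 1·0 + 3·-1 + 2·0 = 0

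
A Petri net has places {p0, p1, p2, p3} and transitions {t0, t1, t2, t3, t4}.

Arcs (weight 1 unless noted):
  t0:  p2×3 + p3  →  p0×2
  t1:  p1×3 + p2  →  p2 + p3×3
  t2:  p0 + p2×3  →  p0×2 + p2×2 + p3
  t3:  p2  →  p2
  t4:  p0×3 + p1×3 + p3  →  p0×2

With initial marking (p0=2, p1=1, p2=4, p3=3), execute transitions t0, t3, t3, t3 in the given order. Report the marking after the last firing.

step 1: fire t0:  (p0=2, p1=1, p2=4, p3=3) → (p0=4, p1=1, p2=1, p3=2)
step 2: fire t3:  (p0=4, p1=1, p2=1, p3=2) → (p0=4, p1=1, p2=1, p3=2)
step 3: fire t3:  (p0=4, p1=1, p2=1, p3=2) → (p0=4, p1=1, p2=1, p3=2)
step 4: fire t3:  (p0=4, p1=1, p2=1, p3=2) → (p0=4, p1=1, p2=1, p3=2)

(p0=4, p1=1, p2=1, p3=2)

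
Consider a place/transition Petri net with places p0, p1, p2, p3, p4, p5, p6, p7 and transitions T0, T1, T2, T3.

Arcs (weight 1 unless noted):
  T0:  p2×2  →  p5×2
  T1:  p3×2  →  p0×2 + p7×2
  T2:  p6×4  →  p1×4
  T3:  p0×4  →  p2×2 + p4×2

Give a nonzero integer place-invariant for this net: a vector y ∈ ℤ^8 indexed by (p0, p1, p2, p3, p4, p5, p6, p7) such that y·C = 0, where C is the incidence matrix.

Incidence matrix C (rows=places, cols=transitions):
       T0   T1   T2   T3
   p0   0    2    0   -4
   p1   0    0    4    0
   p2  -2    0    0    2
   p3   0   -2    0    0
   p4   0    0    0    2
   p5   2    0    0    0
   p6   0    0   -4    0
   p7   0    2    0    0

Candidate y = [1, 0, 0, 1, 2, 0, 0, 0]; check y·C column-wise:
  col T0: 1·0 + 0·-2 + 1·0 + 2·0 + 0·2 = 0
  col T1: 1·2 + 1·-2 + 2·0 + 0·2 = 0
  col T2: 1·0 + 0·4 + 1·0 + 2·0 + 0·-4 = 0
  col T3: 1·-4 + 0·2 + 1·0 + 2·2 = 0

y = (p0:1, p1:0, p2:0, p3:1, p4:2, p5:0, p6:0, p7:0)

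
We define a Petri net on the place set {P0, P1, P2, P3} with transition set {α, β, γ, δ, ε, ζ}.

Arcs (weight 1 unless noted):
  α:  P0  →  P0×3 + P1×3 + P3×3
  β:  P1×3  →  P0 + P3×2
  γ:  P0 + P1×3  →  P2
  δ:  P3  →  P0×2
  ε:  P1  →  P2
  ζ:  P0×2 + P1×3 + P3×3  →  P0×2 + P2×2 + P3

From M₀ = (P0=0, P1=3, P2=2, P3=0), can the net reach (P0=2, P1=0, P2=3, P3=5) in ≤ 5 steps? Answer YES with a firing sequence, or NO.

step 1: fire β:  (P0=0, P1=3, P2=2, P3=0) → (P0=1, P1=0, P2=2, P3=2)
step 2: fire α:  (P0=1, P1=0, P2=2, P3=2) → (P0=3, P1=3, P2=2, P3=5)
step 3: fire γ:  (P0=3, P1=3, P2=2, P3=5) → (P0=2, P1=0, P2=3, P3=5)

YES — reachable via ⟨β, α, γ⟩ (3 firings)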